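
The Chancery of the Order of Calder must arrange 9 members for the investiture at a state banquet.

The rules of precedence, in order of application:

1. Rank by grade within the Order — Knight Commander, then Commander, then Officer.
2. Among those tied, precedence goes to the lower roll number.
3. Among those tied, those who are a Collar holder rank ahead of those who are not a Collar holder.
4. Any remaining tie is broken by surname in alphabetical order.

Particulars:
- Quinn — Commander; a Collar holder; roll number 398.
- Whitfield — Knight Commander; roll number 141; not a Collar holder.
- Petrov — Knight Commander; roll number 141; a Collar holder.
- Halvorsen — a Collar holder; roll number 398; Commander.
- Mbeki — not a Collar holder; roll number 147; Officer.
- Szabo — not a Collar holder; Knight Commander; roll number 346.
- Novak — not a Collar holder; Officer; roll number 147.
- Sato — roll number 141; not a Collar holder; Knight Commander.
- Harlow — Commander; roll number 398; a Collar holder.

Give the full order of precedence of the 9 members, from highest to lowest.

By grade within the Order: Petrov, Sato, Whitfield and Szabo (Knight Commander); then Halvorsen, Harlow and Quinn (Commander); then Mbeki and Novak (Officer).
Among Petrov, Sato, Whitfield and Szabo, by roll number (lower first): Petrov, Sato and Whitfield (141) before Szabo (346).
Among Petrov, Sato and Whitfield, a Collar holder before not a Collar holder: Petrov (a Collar holder) before Sato and Whitfield (not a Collar holder).
Among Sato and Whitfield, alphabetically by surname: Sato before Whitfield.
Halvorsen, Harlow and Quinn all have roll number 398, so the next rule applies.
Halvorsen, Harlow and Quinn are each a Collar holder, so the next rule applies.
Among Halvorsen, Harlow and Quinn, alphabetically by surname: Halvorsen before Harlow before Quinn.
Mbeki and Novak both have roll number 147, so the next rule applies.
Mbeki and Novak are each not a Collar holder, so the next rule applies.
Among Mbeki and Novak, alphabetically by surname: Mbeki before Novak.
Full order: Petrov, Sato, Whitfield, Szabo, Halvorsen, Harlow, Quinn, Mbeki, Novak.

Petrov, Sato, Whitfield, Szabo, Halvorsen, Harlow, Quinn, Mbeki, Novak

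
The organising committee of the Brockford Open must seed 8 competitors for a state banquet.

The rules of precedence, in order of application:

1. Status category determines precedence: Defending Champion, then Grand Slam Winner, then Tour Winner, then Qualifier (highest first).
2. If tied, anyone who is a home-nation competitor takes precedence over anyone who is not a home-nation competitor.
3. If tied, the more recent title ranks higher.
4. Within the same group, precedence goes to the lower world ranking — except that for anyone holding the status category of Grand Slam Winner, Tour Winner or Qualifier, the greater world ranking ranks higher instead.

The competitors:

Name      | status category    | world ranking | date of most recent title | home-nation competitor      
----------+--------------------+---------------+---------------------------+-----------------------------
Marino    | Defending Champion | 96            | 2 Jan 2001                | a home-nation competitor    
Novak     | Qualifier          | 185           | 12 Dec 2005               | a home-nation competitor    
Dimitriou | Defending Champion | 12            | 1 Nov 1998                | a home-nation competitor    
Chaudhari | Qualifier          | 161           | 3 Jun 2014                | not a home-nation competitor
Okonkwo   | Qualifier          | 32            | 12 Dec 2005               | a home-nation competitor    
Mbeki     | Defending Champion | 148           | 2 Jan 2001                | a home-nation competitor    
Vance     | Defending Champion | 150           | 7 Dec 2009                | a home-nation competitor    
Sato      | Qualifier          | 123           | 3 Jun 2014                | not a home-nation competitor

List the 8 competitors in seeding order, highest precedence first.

By status category: Vance, Marino, Mbeki and Dimitriou (Defending Champion); then Novak, Okonkwo, Chaudhari and Sato (Qualifier).
Vance, Marino, Mbeki and Dimitriou are each a home-nation competitor, so the next rule applies.
Among Vance, Marino, Mbeki and Dimitriou, by date of most recent title (later first): Vance (7 Dec 2009) before Marino and Mbeki (2 Jan 2001) before Dimitriou (1 Nov 1998).
Among Marino and Mbeki, by world ranking (lower first): Marino (96) before Mbeki (148).
Among Novak, Okonkwo, Chaudhari and Sato, a home-nation competitor before not a home-nation competitor: Novak and Okonkwo (a home-nation competitor) before Chaudhari and Sato (not a home-nation competitor).
Novak and Okonkwo both have date of most recent title 12 Dec 2005, so the next rule applies.
Among Novak and Okonkwo, by world ranking (higher first) (reversed rule for this group): Novak (185) before Okonkwo (32).
Chaudhari and Sato both have date of most recent title 3 Jun 2014, so the next rule applies.
Among Chaudhari and Sato, by world ranking (higher first) (reversed rule for this group): Chaudhari (161) before Sato (123).
Full order: Vance, Marino, Mbeki, Dimitriou, Novak, Okonkwo, Chaudhari, Sato.

Vance, Marino, Mbeki, Dimitriou, Novak, Okonkwo, Chaudhari, Sato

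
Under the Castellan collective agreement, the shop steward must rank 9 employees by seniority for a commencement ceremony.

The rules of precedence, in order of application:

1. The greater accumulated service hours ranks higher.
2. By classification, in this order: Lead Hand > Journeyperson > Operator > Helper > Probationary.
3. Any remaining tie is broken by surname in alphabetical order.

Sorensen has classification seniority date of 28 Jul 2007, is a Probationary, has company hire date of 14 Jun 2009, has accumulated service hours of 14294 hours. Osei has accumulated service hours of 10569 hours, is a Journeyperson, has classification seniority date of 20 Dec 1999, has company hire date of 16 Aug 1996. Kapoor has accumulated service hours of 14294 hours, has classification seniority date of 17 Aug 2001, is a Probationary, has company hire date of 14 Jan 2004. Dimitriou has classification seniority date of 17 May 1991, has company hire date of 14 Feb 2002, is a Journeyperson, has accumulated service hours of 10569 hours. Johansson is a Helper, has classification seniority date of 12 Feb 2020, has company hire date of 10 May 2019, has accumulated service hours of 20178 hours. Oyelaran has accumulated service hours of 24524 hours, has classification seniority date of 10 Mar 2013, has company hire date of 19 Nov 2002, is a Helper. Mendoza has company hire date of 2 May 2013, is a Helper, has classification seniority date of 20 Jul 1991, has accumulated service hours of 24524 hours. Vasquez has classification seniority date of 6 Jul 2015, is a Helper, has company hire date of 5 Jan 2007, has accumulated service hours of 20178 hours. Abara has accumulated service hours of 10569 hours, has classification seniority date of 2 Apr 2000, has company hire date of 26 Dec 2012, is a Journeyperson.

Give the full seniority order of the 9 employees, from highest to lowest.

Mendoza, Oyelaran, Johansson, Vasquez, Kapoor, Sorensen, Abara, Dimitriou, Osei

By accumulated service hours (higher first): Mendoza and Oyelaran (both 24524 hours); then Johansson and Vasquez (both 20178 hours); then Kapoor and Sorensen (both 14294 hours); then Abara, Dimitriou and Osei (each 10569 hours).
Mendoza and Oyelaran are each Helper, so the next rule applies.
Among Mendoza and Oyelaran, alphabetically by surname: Mendoza before Oyelaran.
Johansson and Vasquez are each Helper, so the next rule applies.
Among Johansson and Vasquez, alphabetically by surname: Johansson before Vasquez.
Kapoor and Sorensen are each Probationary, so the next rule applies.
Among Kapoor and Sorensen, alphabetically by surname: Kapoor before Sorensen.
Abara, Dimitriou and Osei are each Journeyperson, so the next rule applies.
Among Abara, Dimitriou and Osei, alphabetically by surname: Abara before Dimitriou before Osei.
Full order: Mendoza, Oyelaran, Johansson, Vasquez, Kapoor, Sorensen, Abara, Dimitriou, Osei.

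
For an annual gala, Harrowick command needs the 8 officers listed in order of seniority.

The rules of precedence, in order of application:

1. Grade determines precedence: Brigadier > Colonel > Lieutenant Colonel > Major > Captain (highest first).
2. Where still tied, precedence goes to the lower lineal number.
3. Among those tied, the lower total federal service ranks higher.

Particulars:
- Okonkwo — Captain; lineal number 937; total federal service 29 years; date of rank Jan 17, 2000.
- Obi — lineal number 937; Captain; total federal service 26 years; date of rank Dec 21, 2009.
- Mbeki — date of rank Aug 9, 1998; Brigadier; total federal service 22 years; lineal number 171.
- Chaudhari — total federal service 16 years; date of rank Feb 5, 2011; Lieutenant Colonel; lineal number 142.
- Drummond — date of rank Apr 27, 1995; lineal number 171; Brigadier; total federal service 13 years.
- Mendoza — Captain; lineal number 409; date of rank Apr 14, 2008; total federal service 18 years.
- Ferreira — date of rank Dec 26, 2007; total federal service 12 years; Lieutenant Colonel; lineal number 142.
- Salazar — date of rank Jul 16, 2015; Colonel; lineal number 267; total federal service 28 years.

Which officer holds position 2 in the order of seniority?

By grade: Drummond and Mbeki (Brigadier); then Salazar (Colonel); then Ferreira and Chaudhari (Lieutenant Colonel); then Mendoza, Obi and Okonkwo (Captain).
Drummond and Mbeki both have lineal number 171, so the next rule applies.
Among Drummond and Mbeki, by total federal service (lower first): Drummond (13 years) before Mbeki (22 years).
Ferreira and Chaudhari both have lineal number 142, so the next rule applies.
Among Ferreira and Chaudhari, by total federal service (lower first): Ferreira (12 years) before Chaudhari (16 years).
Among Mendoza, Obi and Okonkwo, by lineal number (lower first): Mendoza (409) before Obi and Okonkwo (937).
Among Obi and Okonkwo, by total federal service (lower first): Obi (26 years) before Okonkwo (29 years).
Order: Drummond, Mbeki, Salazar, Ferreira, Chaudhari, Mendoza, Obi, Okonkwo.

Mbeki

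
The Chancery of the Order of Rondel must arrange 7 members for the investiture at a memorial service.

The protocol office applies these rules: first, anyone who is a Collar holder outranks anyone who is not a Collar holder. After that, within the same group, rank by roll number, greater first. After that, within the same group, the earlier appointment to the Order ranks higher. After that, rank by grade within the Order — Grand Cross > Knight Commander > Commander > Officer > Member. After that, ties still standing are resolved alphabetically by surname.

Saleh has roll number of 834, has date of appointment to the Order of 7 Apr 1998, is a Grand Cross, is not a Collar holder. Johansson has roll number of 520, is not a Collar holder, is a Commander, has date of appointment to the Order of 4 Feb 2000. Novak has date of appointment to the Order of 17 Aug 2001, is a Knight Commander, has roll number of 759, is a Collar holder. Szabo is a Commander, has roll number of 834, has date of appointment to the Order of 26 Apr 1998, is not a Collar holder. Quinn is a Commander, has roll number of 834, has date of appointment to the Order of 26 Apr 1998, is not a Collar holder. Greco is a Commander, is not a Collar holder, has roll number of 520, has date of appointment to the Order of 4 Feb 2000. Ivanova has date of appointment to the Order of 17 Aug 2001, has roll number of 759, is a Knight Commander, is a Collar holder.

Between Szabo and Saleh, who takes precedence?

By the first rule: Ivanova and Novak (both a Collar holder); then Saleh, Quinn, Szabo, Greco and Johansson (each not a Collar holder).
Ivanova and Novak both have roll number 759, so the next rule applies.
Ivanova and Novak both have date of appointment to the Order 17 Aug 2001, so the next rule applies.
Ivanova and Novak are each Knight Commander, so the next rule applies.
Among Ivanova and Novak, alphabetically by surname: Ivanova before Novak.
Among Saleh, Quinn, Szabo, Greco and Johansson, by roll number (higher first): Saleh, Quinn and Szabo (834) before Greco and Johansson (520).
Among Saleh, Quinn and Szabo, by date of appointment to the Order (earlier first): Saleh (7 Apr 1998) before Quinn and Szabo (26 Apr 1998).
Quinn and Szabo are each Commander, so the next rule applies.
Among Quinn and Szabo, alphabetically by surname: Quinn before Szabo.
Greco and Johansson both have date of appointment to the Order 4 Feb 2000, so the next rule applies.
Greco and Johansson are each Commander, so the next rule applies.
Among Greco and Johansson, alphabetically by surname: Greco before Johansson.
So Saleh takes precedence.

Saleh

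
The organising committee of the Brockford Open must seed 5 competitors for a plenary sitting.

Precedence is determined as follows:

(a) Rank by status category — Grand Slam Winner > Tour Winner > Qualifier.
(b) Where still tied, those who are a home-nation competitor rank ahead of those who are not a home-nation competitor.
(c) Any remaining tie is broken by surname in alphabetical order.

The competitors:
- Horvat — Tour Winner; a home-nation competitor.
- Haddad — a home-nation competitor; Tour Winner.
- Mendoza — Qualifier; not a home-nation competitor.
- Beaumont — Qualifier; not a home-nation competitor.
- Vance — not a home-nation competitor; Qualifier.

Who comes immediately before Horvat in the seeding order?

Haddad

By status category: Haddad and Horvat (Tour Winner); then Beaumont, Mendoza and Vance (Qualifier).
Haddad and Horvat are each a home-nation competitor, so the next rule applies.
Among Haddad and Horvat, alphabetically by surname: Haddad before Horvat.
Beaumont, Mendoza and Vance are each not a home-nation competitor, so the next rule applies.
Among Beaumont, Mendoza and Vance, alphabetically by surname: Beaumont before Mendoza before Vance.
Order: Haddad, Horvat, Beaumont, Mendoza, Vance.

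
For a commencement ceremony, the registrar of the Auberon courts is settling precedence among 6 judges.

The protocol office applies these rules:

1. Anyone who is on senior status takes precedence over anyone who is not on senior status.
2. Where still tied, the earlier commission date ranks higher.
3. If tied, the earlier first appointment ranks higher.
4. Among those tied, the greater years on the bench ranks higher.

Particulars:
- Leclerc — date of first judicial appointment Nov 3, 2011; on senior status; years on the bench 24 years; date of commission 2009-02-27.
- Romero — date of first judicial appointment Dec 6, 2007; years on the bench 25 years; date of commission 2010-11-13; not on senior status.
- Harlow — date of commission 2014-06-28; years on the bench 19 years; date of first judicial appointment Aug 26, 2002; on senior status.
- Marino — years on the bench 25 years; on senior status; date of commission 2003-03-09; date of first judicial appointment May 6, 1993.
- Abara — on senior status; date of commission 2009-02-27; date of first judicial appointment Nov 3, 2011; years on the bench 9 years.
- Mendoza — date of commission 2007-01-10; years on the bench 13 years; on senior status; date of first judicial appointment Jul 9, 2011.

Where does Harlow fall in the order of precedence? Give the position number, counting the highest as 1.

5

By the first rule: Marino, Mendoza, Leclerc, Abara and Harlow (each on senior status); then Romero (not on senior status).
Among Marino, Mendoza, Leclerc, Abara and Harlow, by date of commission (earlier first): Marino (2003-03-09) before Mendoza (2007-01-10) before Leclerc and Abara (2009-02-27) before Harlow (2014-06-28).
Leclerc and Abara both have date of first judicial appointment Nov 3, 2011, so the next rule applies.
Among Leclerc and Abara, by years on the bench (higher first): Leclerc (24 years) before Abara (9 years).
Order: Marino, Mendoza, Leclerc, Abara, Harlow, Romero. So position 5.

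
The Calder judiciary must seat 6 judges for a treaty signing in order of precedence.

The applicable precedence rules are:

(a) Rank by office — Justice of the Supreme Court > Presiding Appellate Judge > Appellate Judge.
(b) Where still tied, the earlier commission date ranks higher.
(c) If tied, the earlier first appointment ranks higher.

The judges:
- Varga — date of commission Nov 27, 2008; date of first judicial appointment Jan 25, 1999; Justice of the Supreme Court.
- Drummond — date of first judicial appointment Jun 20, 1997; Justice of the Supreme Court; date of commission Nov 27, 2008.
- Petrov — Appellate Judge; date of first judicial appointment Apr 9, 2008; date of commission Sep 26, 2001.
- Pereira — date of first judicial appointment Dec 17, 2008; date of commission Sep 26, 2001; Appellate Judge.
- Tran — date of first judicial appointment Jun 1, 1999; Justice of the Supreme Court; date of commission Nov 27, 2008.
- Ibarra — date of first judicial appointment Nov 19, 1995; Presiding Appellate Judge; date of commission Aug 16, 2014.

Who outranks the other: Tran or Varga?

Varga

By office: Drummond, Varga and Tran (Justice of the Supreme Court); then Ibarra (Presiding Appellate Judge); then Petrov and Pereira (Appellate Judge).
Drummond, Varga and Tran all have date of commission Nov 27, 2008, so the next rule applies.
Among Drummond, Varga and Tran, by date of first judicial appointment (earlier first): Drummond (Jun 20, 1997) before Varga (Jan 25, 1999) before Tran (Jun 1, 1999).
Petrov and Pereira both have date of commission Sep 26, 2001, so the next rule applies.
Among Petrov and Pereira, by date of first judicial appointment (earlier first): Petrov (Apr 9, 2008) before Pereira (Dec 17, 2008).
So Varga takes precedence.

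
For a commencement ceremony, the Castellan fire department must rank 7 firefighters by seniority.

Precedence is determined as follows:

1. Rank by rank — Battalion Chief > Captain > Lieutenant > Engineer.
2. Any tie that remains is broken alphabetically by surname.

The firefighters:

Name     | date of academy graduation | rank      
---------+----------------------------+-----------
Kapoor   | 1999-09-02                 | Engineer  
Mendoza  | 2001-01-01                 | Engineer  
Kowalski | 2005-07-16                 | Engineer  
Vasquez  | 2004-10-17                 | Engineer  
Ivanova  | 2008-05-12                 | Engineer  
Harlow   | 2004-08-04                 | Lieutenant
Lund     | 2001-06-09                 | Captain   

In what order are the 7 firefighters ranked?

Lund, Harlow, Ivanova, Kapoor, Kowalski, Mendoza, Vasquez

By rank: Lund (Captain); then Harlow (Lieutenant); then Ivanova, Kapoor, Kowalski, Mendoza and Vasquez (Engineer).
Among Ivanova, Kapoor, Kowalski, Mendoza and Vasquez, alphabetically by surname: Ivanova before Kapoor before Kowalski before Mendoza before Vasquez.
Full order: Lund, Harlow, Ivanova, Kapoor, Kowalski, Mendoza, Vasquez.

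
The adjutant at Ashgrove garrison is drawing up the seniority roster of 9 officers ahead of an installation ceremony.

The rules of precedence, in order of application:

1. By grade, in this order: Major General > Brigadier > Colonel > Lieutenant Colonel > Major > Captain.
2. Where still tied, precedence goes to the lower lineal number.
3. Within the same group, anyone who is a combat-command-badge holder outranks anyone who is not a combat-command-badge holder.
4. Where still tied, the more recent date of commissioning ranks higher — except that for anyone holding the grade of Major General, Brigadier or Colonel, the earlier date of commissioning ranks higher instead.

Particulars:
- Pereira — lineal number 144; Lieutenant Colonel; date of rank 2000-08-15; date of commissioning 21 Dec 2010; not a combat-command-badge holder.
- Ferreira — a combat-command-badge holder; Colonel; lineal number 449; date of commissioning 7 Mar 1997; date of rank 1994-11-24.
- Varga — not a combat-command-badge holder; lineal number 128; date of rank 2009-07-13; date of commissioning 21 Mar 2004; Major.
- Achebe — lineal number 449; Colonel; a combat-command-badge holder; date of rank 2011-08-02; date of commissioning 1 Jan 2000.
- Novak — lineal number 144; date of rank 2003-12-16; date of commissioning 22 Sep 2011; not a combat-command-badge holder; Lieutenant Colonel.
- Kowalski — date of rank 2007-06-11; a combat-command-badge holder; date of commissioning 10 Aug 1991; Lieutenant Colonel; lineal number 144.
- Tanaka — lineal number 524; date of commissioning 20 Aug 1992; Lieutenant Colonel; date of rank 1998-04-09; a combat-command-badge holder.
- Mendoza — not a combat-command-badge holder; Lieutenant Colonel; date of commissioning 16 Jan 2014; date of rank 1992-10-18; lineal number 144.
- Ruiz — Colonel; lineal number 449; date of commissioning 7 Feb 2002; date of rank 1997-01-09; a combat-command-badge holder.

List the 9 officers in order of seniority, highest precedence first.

Ferreira, Achebe, Ruiz, Kowalski, Mendoza, Novak, Pereira, Tanaka, Varga

By grade: Ferreira, Achebe and Ruiz (Colonel); then Kowalski, Mendoza, Novak, Pereira and Tanaka (Lieutenant Colonel); then Varga (Major).
Ferreira, Achebe and Ruiz all have lineal number 449, so the next rule applies.
Ferreira, Achebe and Ruiz are each a combat-command-badge holder, so the next rule applies.
Among Ferreira, Achebe and Ruiz, by date of commissioning (earlier first) (reversed rule for this group): Ferreira (7 Mar 1997) before Achebe (1 Jan 2000) before Ruiz (7 Feb 2002).
Among Kowalski, Mendoza, Novak, Pereira and Tanaka, by lineal number (lower first): Kowalski, Mendoza, Novak and Pereira (144) before Tanaka (524).
Among Kowalski, Mendoza, Novak and Pereira, a combat-command-badge holder before not a combat-command-badge holder: Kowalski (a combat-command-badge holder) before Mendoza, Novak and Pereira (not a combat-command-badge holder).
Among Mendoza, Novak and Pereira, by date of commissioning (later first): Mendoza (16 Jan 2014) before Novak (22 Sep 2011) before Pereira (21 Dec 2010).
Full order: Ferreira, Achebe, Ruiz, Kowalski, Mendoza, Novak, Pereira, Tanaka, Varga.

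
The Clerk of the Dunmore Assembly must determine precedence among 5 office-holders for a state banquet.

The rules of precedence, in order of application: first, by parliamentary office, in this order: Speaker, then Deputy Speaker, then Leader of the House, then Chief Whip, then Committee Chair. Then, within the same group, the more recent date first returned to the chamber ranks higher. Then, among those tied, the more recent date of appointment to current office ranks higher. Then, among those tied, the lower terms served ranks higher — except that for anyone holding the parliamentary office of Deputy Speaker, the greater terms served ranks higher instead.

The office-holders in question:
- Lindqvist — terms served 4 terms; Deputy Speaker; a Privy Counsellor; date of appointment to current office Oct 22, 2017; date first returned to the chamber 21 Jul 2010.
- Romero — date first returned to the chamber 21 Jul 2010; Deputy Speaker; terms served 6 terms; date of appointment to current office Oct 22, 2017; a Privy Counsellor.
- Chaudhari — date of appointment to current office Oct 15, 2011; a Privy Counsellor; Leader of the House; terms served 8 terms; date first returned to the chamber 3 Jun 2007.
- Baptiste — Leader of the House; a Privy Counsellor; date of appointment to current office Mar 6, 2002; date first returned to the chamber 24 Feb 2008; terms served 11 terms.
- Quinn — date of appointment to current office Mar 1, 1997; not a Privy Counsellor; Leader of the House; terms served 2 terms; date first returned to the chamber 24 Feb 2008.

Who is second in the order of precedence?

Lindqvist

By parliamentary office: Romero and Lindqvist (Deputy Speaker); then Baptiste, Quinn and Chaudhari (Leader of the House).
Romero and Lindqvist both have date first returned to the chamber 21 Jul 2010, so the next rule applies.
Romero and Lindqvist both have date of appointment to current office Oct 22, 2017, so the next rule applies.
Among Romero and Lindqvist, by terms served (higher first) (reversed rule for this group): Romero (6 terms) before Lindqvist (4 terms).
Among Baptiste, Quinn and Chaudhari, by date first returned to the chamber (later first): Baptiste and Quinn (24 Feb 2008) before Chaudhari (3 Jun 2007).
Among Baptiste and Quinn, by date of appointment to current office (later first): Baptiste (Mar 6, 2002) before Quinn (Mar 1, 1997).
Order: Romero, Lindqvist, Baptiste, Quinn, Chaudhari.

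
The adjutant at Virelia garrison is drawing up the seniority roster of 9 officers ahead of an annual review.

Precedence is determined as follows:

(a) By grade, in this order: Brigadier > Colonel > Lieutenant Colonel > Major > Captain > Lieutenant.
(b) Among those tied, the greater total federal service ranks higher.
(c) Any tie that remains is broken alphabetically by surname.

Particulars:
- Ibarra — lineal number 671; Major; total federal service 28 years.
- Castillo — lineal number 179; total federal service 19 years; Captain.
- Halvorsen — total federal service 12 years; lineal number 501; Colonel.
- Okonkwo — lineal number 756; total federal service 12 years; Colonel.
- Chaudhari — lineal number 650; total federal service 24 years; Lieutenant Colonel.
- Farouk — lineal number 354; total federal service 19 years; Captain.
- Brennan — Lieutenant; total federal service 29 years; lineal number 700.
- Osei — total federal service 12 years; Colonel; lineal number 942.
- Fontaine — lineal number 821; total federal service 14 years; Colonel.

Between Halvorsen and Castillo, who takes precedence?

By grade: Fontaine, Halvorsen, Okonkwo and Osei (Colonel); then Chaudhari (Lieutenant Colonel); then Ibarra (Major); then Castillo and Farouk (Captain); then Brennan (Lieutenant).
Among Fontaine, Halvorsen, Okonkwo and Osei, by total federal service (higher first): Fontaine (14 years) before Halvorsen, Okonkwo and Osei (12 years).
Among Halvorsen, Okonkwo and Osei, alphabetically by surname: Halvorsen before Okonkwo before Osei.
Castillo and Farouk both have total federal service 19 years, so the next rule applies.
Among Castillo and Farouk, alphabetically by surname: Castillo before Farouk.
So Halvorsen takes precedence.

Halvorsen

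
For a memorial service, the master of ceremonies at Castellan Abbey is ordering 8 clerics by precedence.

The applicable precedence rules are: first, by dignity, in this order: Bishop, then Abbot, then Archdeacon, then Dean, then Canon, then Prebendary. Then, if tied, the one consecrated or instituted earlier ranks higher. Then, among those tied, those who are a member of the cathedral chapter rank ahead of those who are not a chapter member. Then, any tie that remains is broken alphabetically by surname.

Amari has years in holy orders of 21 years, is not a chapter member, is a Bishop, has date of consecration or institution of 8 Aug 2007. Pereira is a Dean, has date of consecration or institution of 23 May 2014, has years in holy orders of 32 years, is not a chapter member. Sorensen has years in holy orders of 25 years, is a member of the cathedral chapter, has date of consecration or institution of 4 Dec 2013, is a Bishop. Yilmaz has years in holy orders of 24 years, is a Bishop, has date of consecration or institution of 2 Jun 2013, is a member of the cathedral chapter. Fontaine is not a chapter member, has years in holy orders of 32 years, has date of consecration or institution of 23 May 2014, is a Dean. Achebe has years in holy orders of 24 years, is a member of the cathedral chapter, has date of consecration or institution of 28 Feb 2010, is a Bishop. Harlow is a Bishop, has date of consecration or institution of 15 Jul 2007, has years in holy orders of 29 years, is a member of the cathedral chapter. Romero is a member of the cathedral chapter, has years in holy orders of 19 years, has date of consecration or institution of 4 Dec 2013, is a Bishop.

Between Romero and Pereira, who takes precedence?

By dignity: Harlow, Amari, Achebe, Yilmaz, Romero and Sorensen (Bishop); then Fontaine and Pereira (Dean).
Among Harlow, Amari, Achebe, Yilmaz, Romero and Sorensen, by date of consecration or institution (earlier first): Harlow (15 Jul 2007) before Amari (8 Aug 2007) before Achebe (28 Feb 2010) before Yilmaz (2 Jun 2013) before Romero and Sorensen (4 Dec 2013).
Romero and Sorensen are each a member of the cathedral chapter, so the next rule applies.
Among Romero and Sorensen, alphabetically by surname: Romero before Sorensen.
Fontaine and Pereira both have date of consecration or institution 23 May 2014, so the next rule applies.
Fontaine and Pereira are each not a chapter member, so the next rule applies.
Among Fontaine and Pereira, alphabetically by surname: Fontaine before Pereira.
So Romero takes precedence.

Romero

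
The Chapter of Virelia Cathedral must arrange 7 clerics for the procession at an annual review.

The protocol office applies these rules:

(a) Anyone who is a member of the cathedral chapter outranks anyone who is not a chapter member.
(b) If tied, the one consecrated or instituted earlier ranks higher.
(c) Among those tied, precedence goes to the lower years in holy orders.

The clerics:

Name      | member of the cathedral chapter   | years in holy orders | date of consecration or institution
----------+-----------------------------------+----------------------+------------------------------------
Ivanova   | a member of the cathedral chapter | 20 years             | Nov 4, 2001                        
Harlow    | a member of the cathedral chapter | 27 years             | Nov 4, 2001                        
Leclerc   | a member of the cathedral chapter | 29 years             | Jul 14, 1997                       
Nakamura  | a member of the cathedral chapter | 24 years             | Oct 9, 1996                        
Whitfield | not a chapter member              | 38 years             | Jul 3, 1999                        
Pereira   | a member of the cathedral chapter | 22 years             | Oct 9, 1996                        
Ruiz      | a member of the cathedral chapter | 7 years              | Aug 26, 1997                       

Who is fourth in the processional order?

By the first rule: Pereira, Nakamura, Leclerc, Ruiz, Ivanova and Harlow (each a member of the cathedral chapter); then Whitfield (not a chapter member).
Among Pereira, Nakamura, Leclerc, Ruiz, Ivanova and Harlow, by date of consecration or institution (earlier first): Pereira and Nakamura (Oct 9, 1996) before Leclerc (Jul 14, 1997) before Ruiz (Aug 26, 1997) before Ivanova and Harlow (Nov 4, 2001).
Among Pereira and Nakamura, by years in holy orders (lower first): Pereira (22 years) before Nakamura (24 years).
Among Ivanova and Harlow, by years in holy orders (lower first): Ivanova (20 years) before Harlow (27 years).
Order: Pereira, Nakamura, Leclerc, Ruiz, Ivanova, Harlow, Whitfield.

Ruiz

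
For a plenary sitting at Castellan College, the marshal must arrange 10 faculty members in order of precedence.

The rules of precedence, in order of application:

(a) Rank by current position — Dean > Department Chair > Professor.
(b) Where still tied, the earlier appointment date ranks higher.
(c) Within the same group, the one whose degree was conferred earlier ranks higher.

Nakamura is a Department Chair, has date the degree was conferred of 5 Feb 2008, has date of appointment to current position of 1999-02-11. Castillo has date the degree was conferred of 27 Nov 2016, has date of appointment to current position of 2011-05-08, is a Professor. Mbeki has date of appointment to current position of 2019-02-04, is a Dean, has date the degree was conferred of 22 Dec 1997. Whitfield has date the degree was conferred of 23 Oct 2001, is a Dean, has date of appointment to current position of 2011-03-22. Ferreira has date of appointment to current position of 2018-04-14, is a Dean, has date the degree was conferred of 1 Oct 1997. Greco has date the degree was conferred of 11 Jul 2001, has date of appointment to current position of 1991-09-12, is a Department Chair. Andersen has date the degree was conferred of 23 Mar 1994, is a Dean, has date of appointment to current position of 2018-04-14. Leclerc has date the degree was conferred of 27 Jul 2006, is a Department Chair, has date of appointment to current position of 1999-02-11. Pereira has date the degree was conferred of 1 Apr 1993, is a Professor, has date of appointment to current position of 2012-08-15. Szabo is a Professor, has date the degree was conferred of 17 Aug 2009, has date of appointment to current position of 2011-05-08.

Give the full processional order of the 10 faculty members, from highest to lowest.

By current position: Whitfield, Andersen, Ferreira and Mbeki (Dean); then Greco, Leclerc and Nakamura (Department Chair); then Szabo, Castillo and Pereira (Professor).
Among Whitfield, Andersen, Ferreira and Mbeki, by date of appointment to current position (earlier first): Whitfield (2011-03-22) before Andersen and Ferreira (2018-04-14) before Mbeki (2019-02-04).
Among Andersen and Ferreira, by date the degree was conferred (earlier first): Andersen (23 Mar 1994) before Ferreira (1 Oct 1997).
Among Greco, Leclerc and Nakamura, by date of appointment to current position (earlier first): Greco (1991-09-12) before Leclerc and Nakamura (1999-02-11).
Among Leclerc and Nakamura, by date the degree was conferred (earlier first): Leclerc (27 Jul 2006) before Nakamura (5 Feb 2008).
Among Szabo, Castillo and Pereira, by date of appointment to current position (earlier first): Szabo and Castillo (2011-05-08) before Pereira (2012-08-15).
Among Szabo and Castillo, by date the degree was conferred (earlier first): Szabo (17 Aug 2009) before Castillo (27 Nov 2016).
Full order: Whitfield, Andersen, Ferreira, Mbeki, Greco, Leclerc, Nakamura, Szabo, Castillo, Pereira.

Whitfield, Andersen, Ferreira, Mbeki, Greco, Leclerc, Nakamura, Szabo, Castillo, Pereira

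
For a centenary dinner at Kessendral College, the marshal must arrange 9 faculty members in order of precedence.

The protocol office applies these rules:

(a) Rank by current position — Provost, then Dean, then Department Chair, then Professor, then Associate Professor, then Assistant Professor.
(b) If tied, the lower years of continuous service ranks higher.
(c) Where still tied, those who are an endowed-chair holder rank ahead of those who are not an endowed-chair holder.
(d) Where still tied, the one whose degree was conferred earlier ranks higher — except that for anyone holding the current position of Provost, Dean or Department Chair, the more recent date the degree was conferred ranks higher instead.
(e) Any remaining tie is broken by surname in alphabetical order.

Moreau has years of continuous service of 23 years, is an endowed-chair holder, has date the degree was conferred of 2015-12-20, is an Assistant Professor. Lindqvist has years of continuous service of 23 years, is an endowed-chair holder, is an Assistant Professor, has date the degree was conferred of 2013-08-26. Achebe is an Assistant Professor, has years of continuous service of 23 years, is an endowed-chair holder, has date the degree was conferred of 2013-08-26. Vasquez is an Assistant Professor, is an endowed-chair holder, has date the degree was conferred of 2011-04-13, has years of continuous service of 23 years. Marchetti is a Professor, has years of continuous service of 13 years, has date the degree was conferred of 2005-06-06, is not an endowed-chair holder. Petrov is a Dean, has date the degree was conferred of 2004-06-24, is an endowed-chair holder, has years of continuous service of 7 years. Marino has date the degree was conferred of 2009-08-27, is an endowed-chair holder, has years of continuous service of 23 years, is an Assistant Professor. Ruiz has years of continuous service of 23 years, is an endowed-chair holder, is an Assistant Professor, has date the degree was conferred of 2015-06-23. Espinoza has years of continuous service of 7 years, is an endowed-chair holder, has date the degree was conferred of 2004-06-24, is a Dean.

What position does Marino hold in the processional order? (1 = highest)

By current position: Espinoza and Petrov (Dean); then Marchetti (Professor); then Marino, Vasquez, Achebe, Lindqvist, Ruiz and Moreau (Assistant Professor).
Espinoza and Petrov both have years of continuous service 7 years, so the next rule applies.
Espinoza and Petrov are each an endowed-chair holder, so the next rule applies.
Espinoza and Petrov both have date the degree was conferred 2004-06-24, so the next rule applies.
Among Espinoza and Petrov, alphabetically by surname: Espinoza before Petrov.
Marino, Vasquez, Achebe, Lindqvist, Ruiz and Moreau all have years of continuous service 23 years, so the next rule applies.
Marino, Vasquez, Achebe, Lindqvist, Ruiz and Moreau are each an endowed-chair holder, so the next rule applies.
Among Marino, Vasquez, Achebe, Lindqvist, Ruiz and Moreau, by date the degree was conferred (earlier first): Marino (2009-08-27) before Vasquez (2011-04-13) before Achebe and Lindqvist (2013-08-26) before Ruiz (2015-06-23) before Moreau (2015-12-20).
Among Achebe and Lindqvist, alphabetically by surname: Achebe before Lindqvist.
Order: Espinoza, Petrov, Marchetti, Marino, Vasquez, Achebe, Lindqvist, Ruiz, Moreau. So position 4.

4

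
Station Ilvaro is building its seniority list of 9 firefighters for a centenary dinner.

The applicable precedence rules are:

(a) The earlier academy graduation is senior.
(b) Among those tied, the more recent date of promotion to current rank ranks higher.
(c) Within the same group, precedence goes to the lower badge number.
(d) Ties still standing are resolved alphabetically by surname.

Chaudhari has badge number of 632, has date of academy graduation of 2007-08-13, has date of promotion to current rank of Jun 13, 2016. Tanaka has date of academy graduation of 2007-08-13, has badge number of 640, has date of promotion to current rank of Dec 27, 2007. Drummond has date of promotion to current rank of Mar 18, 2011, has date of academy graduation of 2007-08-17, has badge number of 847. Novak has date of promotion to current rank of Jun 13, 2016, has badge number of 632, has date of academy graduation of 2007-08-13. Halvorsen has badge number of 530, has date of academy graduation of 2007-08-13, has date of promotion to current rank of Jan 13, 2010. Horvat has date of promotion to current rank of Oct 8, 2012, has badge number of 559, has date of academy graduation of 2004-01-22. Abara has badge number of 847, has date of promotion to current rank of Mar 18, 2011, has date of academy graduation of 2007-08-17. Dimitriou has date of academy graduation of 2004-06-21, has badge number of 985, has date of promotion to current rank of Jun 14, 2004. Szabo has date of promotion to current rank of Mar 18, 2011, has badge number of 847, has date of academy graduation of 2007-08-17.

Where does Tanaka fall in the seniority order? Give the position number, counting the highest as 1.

6

By date of academy graduation (earlier first): Horvat (2004-01-22); then Dimitriou (2004-06-21); then Chaudhari, Novak, Halvorsen and Tanaka (each 2007-08-13); then Abara, Drummond and Szabo (each 2007-08-17).
Among Chaudhari, Novak, Halvorsen and Tanaka, by date of promotion to current rank (later first): Chaudhari and Novak (Jun 13, 2016) before Halvorsen (Jan 13, 2010) before Tanaka (Dec 27, 2007).
Chaudhari and Novak both have badge number 632, so the next rule applies.
Among Chaudhari and Novak, alphabetically by surname: Chaudhari before Novak.
Abara, Drummond and Szabo all have date of promotion to current rank Mar 18, 2011, so the next rule applies.
Abara, Drummond and Szabo all have badge number 847, so the next rule applies.
Among Abara, Drummond and Szabo, alphabetically by surname: Abara before Drummond before Szabo.
Order: Horvat, Dimitriou, Chaudhari, Novak, Halvorsen, Tanaka, Abara, Drummond, Szabo. So position 6.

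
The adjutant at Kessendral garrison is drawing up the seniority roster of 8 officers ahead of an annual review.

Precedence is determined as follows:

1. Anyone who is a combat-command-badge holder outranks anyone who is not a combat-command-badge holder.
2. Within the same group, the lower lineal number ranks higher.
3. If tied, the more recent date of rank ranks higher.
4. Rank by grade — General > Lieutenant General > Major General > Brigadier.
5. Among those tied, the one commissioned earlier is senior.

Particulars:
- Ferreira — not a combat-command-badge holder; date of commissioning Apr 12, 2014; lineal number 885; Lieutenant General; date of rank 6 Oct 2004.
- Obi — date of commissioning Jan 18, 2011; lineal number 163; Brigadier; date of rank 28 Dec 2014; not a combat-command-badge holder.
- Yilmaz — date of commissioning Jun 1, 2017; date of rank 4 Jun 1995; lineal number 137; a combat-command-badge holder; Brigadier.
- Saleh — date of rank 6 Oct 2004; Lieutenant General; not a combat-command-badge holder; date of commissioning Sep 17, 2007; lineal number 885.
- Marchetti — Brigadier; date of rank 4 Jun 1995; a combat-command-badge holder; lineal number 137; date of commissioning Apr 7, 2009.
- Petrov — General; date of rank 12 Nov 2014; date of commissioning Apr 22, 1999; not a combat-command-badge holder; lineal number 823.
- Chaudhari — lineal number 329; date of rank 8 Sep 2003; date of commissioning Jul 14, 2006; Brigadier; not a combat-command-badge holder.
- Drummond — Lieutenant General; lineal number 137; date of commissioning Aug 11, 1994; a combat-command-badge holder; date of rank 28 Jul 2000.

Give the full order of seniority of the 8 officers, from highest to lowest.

Drummond, Marchetti, Yilmaz, Obi, Chaudhari, Petrov, Saleh, Ferreira

By the first rule: Drummond, Marchetti and Yilmaz (each a combat-command-badge holder); then Obi, Chaudhari, Petrov, Saleh and Ferreira (each not a combat-command-badge holder).
Drummond, Marchetti and Yilmaz all have lineal number 137, so the next rule applies.
Among Drummond, Marchetti and Yilmaz, by date of rank (later first): Drummond (28 Jul 2000) before Marchetti and Yilmaz (4 Jun 1995).
Marchetti and Yilmaz are each Brigadier, so the next rule applies.
Among Marchetti and Yilmaz, by date of commissioning (earlier first): Marchetti (Apr 7, 2009) before Yilmaz (Jun 1, 2017).
Among Obi, Chaudhari, Petrov, Saleh and Ferreira, by lineal number (lower first): Obi (163) before Chaudhari (329) before Petrov (823) before Saleh and Ferreira (885).
Saleh and Ferreira both have date of rank 6 Oct 2004, so the next rule applies.
Saleh and Ferreira are each Lieutenant General, so the next rule applies.
Among Saleh and Ferreira, by date of commissioning (earlier first): Saleh (Sep 17, 2007) before Ferreira (Apr 12, 2014).
Full order: Drummond, Marchetti, Yilmaz, Obi, Chaudhari, Petrov, Saleh, Ferreira.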